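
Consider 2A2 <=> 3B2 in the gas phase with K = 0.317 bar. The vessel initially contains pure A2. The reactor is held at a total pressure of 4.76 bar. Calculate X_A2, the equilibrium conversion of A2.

X = 0.235

Basis: 1 mol A2 initially; let X = conversion of A2. Extent ξ = 0.5X.
At extent ξ: n_A2 = 1 − X; n_B2 = 1.5X.
Total moles n_T = 1 + 0.5X.
Mole fractions y_i = n_i/n_T; K = p_B2^3 / (p_A2^2) with p_i = y_i·P.
This yields a degree-3 equation in X; solving on (0,1), X = 0.235.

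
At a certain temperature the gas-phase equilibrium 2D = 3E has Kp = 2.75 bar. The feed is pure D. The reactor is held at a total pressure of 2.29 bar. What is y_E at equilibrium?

y_E = 0.588

Take 1 mol D as basis and let X be its fractional conversion, so ξ = 0.5X.
Moles: n_D = 1 − X; n_E = 1.5X.
Summing: n_T = 1 + 0.5X.
Mole fractions y_i = n_i/n_T; Kp = p_E^3 / (p_D^2) with p_i = y_i·P.
Substituting and setting equal to 2.75 bar gives a polynomial in X; the root in (0,1) is X = 0.488.
Then n_E = 0.732, n_T = 1.24, so y_E = 0.588.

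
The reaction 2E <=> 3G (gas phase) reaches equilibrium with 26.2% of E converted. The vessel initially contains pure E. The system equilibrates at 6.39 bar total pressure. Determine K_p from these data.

Take 1 mol E as basis and let X be its fractional conversion, so ξ = 0.5X.
Moles: n_E = 1 − X; n_G = 1.5X.
Summing: n_T = 1 + 0.5X.
At X = 0.262: n_E = 0.738, n_G = 0.393, n_T = 1.13.
p_i = (n_i/n_T)·P. K_p = p_G^3 / (p_E^2) = 0.63 bar.

K_p = 0.63 bar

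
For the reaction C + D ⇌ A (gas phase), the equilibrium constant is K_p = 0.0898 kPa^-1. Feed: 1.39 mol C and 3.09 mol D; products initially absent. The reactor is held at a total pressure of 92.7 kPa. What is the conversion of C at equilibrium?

Let X = conversion of C (basis 1.39 mol C); extent of reaction ξ = 1.39X.
At extent ξ: n_C = 1.39 − 1.39X; n_D = 3.09 − 1.39X; n_A = 1.39X.
n_T = Σnᵢ = 4.48 − 1.39X.
Mole fractions y_i = n_i/n_T; K_p = p_A / (p_C p_D) with p_i = y_i·P.
Setting this equal to 0.0898 kPa^-1 and taking the physical root (0 < X < 1) gives X = 0.829.

X = 0.829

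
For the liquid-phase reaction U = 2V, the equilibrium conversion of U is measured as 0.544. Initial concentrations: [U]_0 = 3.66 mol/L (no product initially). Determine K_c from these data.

Let X = conversion of U.
Concentrations: [U] = 3.66 − 3.66X; [V] = 7.32X.
At X = 0.544: [U] = 1.67, [V] = 3.98.
K_c = [V]^2 / ([U]) = 9.5 mol/L.

K_c = 9.5 mol/L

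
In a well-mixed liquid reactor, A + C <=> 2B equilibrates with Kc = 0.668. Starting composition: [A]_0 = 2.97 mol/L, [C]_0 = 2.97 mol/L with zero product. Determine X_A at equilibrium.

X = 0.290

Let X = conversion of A; extent ξ = 2.97·X mol/L.
Concentrations: [A] = 2.97 − 2.97X; [C] = 2.97 − 2.97X; [B] = 5.94X.
Kc = [B]^2 / ([A] [C]).
Solving Kc = 0.668 for X ∈ (0,1): X = 0.290.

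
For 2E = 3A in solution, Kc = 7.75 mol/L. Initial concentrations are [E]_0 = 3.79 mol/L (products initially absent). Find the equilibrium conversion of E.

Let X = conversion of E; extent ξ = 3.79X/2 mol/L.
Concentrations: [E] = 3.79 − 3.79X; [A] = 5.69X.
Kc = [A]^3 / ([E]^2).
Solving Kc = 7.75 for X ∈ (0,1): X = 0.519.

X = 0.519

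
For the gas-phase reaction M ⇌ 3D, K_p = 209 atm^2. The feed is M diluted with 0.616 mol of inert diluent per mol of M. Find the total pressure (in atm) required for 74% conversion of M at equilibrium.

P = 6.9 atm

Basis: 1 mol M initially; let X = conversion of M. Extent ξ = X.
Species balance: n_M = 1 − X; n_D = 3X; n_I = 0.616 (inert).
Summing: n_T = 1.62 + 2X.
K_p = p_D^3 / (p_M) with p_i = (n_i/n_T)·P.
At X = 0.74: the mole-fraction product g(X) = Π y_i^ν_i = 4.39. Since K_p = g(X)·P^{2}, P = (K_p/g)^(1/2) = (209/4.39)^(1/2) = 6.9 atm.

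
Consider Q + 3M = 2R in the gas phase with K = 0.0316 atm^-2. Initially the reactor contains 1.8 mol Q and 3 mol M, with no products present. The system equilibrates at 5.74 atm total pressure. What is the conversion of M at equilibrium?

Let X = conversion of M (basis 3 mol M); extent of reaction ξ = X.
Mole table: n_Q = 1.8 − X; n_M = 3 − 3X; n_R = 2X.
n_T = Σnᵢ = 4.8 − 2X.
Mole fractions y_i = n_i/n_T; K = p_R^2 / (p_Q p_M^3) with p_i = y_i·P.
Setting this equal to 0.0316 atm^-2 and taking the physical root (0 < X < 1) gives X = 0.381.

X = 0.381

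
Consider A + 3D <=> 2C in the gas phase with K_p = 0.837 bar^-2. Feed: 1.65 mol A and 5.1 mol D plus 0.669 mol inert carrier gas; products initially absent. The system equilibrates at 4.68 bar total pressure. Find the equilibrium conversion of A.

X = 0.601

Let X = conversion of A (basis 1.65 mol A); extent of reaction ξ = 1.65X.
Mole table: n_A = 1.65 − 1.65X; n_D = 5.1 − 4.95X; n_C = 3.3X; n_I = 0.669 (inert).
n_T = Σnᵢ = 7.42 − 3.3X.
Mole fractions y_i = n_i/n_T; K_p = p_C^2 / (p_A p_D^3) with p_i = y_i·P.
Setting this equal to 0.837 bar^-2 and taking the physical root (0 < X < 1) gives X = 0.601.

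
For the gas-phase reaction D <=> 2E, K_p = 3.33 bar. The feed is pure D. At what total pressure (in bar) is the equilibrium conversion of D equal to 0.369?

Take 1 mol D as basis and let X be its fractional conversion, so ξ = X.
Moles: n_D = 1 − X; n_E = 2X.
Total moles n_T = 1 + X.
K_p = p_E^2 / (p_D) with p_i = (n_i/n_T)·P.
At X = 0.369: the mole-fraction product g(X) = Π y_i^ν_i = 0.6305. Since K_p = g(X)·P^{1}, P = (K_p/g)^(1/1) = (3.33/0.6305)^(1/1) = 5.28 bar.

P = 5.28 bar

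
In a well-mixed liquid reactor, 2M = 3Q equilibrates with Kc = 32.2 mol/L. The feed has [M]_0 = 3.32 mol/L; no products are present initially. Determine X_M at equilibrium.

X = 0.674

Let X = conversion of M; extent ξ = 3.32X/2 mol/L.
Concentrations: [M] = 3.32 − 3.32X; [Q] = 4.98X.
Kc = [Q]^3 / ([M]^2).
Setting equal to 32.2 and solving for X on (0,1) gives X = 0.674.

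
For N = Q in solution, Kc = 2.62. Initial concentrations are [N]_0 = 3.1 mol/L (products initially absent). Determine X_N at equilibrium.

Let X = conversion of N; extent ξ = 3.1·X mol/L.
Concentrations: [N] = 3.1 − 3.1X; [Q] = 3.1X.
Kc = [Q] / ([N]).
Solving Kc = 2.62 for X ∈ (0,1): X = 0.724.

X = 0.724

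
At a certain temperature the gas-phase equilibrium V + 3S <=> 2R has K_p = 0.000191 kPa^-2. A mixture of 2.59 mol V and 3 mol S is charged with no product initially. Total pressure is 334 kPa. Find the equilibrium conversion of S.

X = 0.687

Take 3 mol S as basis and let X be its fractional conversion, so ξ = X.
Species balance: n_V = 2.59 − X; n_S = 3 − 3X; n_R = 2X.
Total moles n_T = 5.59 − 2X.
y_i = n_i/n_T, p_i = y_i·P. K_p = p_R^2 / (p_V p_S^3).
This yields a degree-4 equation in X; solving on (0,1), X = 0.687.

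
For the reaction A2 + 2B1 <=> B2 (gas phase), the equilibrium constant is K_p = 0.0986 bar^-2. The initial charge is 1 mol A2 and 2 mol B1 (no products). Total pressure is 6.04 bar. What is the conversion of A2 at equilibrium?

X = 0.482

Let X = conversion of A2 (basis 1 mol A2); extent of reaction ξ = X.
Species balance: n_A2 = 1 − X; n_B1 = 2 − 2X; n_B2 = X.
Total moles n_T = 3 − 2X.
With p_i = (n_i/n_T)P, K_p = p_B2 / (p_A2 p_B1^2).
Equating to 0.0986 bar^-2 and solving on 0 < X < 1: X = 0.482.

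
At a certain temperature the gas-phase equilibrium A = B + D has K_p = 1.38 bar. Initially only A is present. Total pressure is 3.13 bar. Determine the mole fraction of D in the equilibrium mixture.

y_D = 0.356

Basis: 1 mol A initially; let X = conversion of A. Extent ξ = X.
Mole table: n_A = 1 − X; n_B = X; n_D = X.
Total moles n_T = 1 + X.
Mole fractions y_i = n_i/n_T; K_p = p_B p_D / (p_A) with p_i = y_i·P.
Setting this equal to 1.38 bar and taking the physical root (0 < X < 1) gives X = 0.553.
Then n_D = 0.553, n_T = 1.55, so y_D = 0.356.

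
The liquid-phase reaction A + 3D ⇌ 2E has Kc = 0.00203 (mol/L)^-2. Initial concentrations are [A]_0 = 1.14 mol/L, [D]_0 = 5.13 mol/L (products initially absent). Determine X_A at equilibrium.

Let X = conversion of A; extent ξ = 1.14·X mol/L.
Concentrations: [A] = 1.14 − 1.14X; [D] = 5.13 − 3.42X; [E] = 2.28X.
Kc = [E]^2 / ([A] [D]^3).
This equals 0.00203 at X = 0.182 (the root in 0 < X < 1).

X = 0.182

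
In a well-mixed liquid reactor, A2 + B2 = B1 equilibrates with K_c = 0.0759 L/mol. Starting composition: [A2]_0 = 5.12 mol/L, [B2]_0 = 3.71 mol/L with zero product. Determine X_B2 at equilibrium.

X = 0.243

Let X = conversion of B2; extent ξ = 3.71·X mol/L.
Concentrations: [A2] = 5.12 − 3.71X; [B2] = 3.71 − 3.71X; [B1] = 3.71X.
K_c = [B1] / ([A2] [B2]).
This equals 0.0759 at X = 0.243 (the root in 0 < X < 1).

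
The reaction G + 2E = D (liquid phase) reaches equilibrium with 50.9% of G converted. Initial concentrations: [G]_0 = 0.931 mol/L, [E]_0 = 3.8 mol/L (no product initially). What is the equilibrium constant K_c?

K_c = 0.127 (mol/L)^-2

Let X = conversion of G.
Concentrations: [G] = 0.931 − 0.931X; [E] = 3.8 − 1.86X; [D] = 0.931X.
At X = 0.509: [G] = 0.457, [E] = 2.85, [D] = 0.474.
K_c = [D] / ([G] [E]^2) = 0.127 (mol/L)^-2.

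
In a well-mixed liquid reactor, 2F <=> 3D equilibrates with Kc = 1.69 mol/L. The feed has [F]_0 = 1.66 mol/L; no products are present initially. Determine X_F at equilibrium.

X = 0.450

Let X = conversion of F; extent ξ = 1.66X/2 mol/L.
Concentrations: [F] = 1.66 − 1.66X; [D] = 2.49X.
Kc = [D]^3 / ([F]^2).
This equals 1.69 at X = 0.450 (the root in 0 < X < 1).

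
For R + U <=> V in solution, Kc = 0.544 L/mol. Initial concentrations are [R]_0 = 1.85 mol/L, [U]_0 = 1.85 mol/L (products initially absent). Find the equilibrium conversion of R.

Let X = conversion of R; extent ξ = 1.85·X mol/L.
Concentrations: [R] = 1.85 − 1.85X; [U] = 1.85 − 1.85X; [V] = 1.85X.
Kc = [V] / ([R] [U]).
Equating to 0.544 L/mol: the physical root is X = 0.383.

X = 0.383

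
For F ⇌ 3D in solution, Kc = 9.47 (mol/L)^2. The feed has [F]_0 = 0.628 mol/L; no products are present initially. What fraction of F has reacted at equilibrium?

X = 0.667

Let X = conversion of F; extent ξ = 0.628·X mol/L.
Concentrations: [F] = 0.628 − 0.628X; [D] = 1.88X.
Kc = [D]^3 / ([F]).
Setting equal to 9.47 and solving for X on (0,1) gives X = 0.667.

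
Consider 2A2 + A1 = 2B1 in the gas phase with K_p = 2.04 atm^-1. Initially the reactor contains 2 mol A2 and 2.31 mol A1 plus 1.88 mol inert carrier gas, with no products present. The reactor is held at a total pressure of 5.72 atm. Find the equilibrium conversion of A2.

Basis: 2 mol A2 initially; let X = conversion of A2. Extent ξ = X.
Species balance: n_A2 = 2 − 2X; n_A1 = 2.31 − X; n_B1 = 2X; n_I = 1.88 (inert).
Summing: n_T = 6.19 − X.
Mole fractions y_i = n_i/n_T; K_p = p_B1^2 / (p_A2^2 p_A1) with p_i = y_i·P.
Equating to 2.04 atm^-1 and solving on 0 < X < 1: X = 0.651.

X = 0.651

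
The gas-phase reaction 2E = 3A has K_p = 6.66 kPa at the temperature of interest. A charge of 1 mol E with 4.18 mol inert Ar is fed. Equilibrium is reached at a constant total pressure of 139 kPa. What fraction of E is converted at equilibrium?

X = 0.326

Take 1 mol E as basis and let X be its fractional conversion, so ξ = 0.5X.
At extent ξ: n_E = 1 − X; n_A = 1.5X; n_I = 4.18 (inert).
Total moles n_T = 5.18 + 0.5X.
y_i = n_i/n_T, p_i = y_i·P. K_p = p_A^3 / (p_E^2).
This yields a degree-3 equation in X; solving on (0,1), X = 0.326.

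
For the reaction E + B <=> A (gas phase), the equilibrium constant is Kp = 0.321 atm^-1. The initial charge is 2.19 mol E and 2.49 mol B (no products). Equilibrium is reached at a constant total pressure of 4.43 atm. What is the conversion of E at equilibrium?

Take 2.19 mol E as basis and let X be its fractional conversion, so ξ = 2.19X.
At extent ξ: n_E = 2.19 − 2.19X; n_B = 2.49 − 2.19X; n_A = 2.19X.
Total moles n_T = 4.68 − 2.19X.
y_i = n_i/n_T, p_i = y_i·P. Kp = p_A / (p_E p_B).
This yields a degree-2 equation in X; solving on (0,1), X = 0.380.

X = 0.380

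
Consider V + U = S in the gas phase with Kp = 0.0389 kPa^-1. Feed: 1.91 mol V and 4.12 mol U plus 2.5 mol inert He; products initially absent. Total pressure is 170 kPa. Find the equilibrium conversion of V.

X = 0.717

Basis: 1.91 mol V initially; let X = conversion of V. Extent ξ = 1.91X.
Species balance: n_V = 1.91 − 1.91X; n_U = 4.12 − 1.91X; n_S = 1.91X; n_I = 2.5 (inert).
n_T = Σnᵢ = 8.53 − 1.91X.
With p_i = (n_i/n_T)P, Kp = p_S / (p_V p_U).
Equating to 0.0389 kPa^-1 and solving on 0 < X < 1: X = 0.717.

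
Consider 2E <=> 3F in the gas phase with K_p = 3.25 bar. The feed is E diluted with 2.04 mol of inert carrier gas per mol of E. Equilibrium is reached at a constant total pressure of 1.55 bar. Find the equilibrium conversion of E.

Let X = conversion of E (basis 1 mol E); extent of reaction ξ = 0.5X.
Mole table: n_E = 1 − X; n_F = 1.5X; n_I = 2.04 (inert).
Total moles n_T = 3.04 + 0.5X.
y_i = n_i/n_T, p_i = y_i·P. K_p = p_F^3 / (p_E^2).
Setting this equal to 3.25 bar and taking the physical root (0 < X < 1) gives X = 0.643.

X = 0.643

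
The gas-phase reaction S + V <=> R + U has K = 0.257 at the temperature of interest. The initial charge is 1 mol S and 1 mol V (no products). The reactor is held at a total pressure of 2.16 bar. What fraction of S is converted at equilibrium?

Basis: 1 mol S initially; let X = conversion of S. Extent ξ = X.
Species balance: n_S = 1 − X; n_V = 1 − X; n_R = X; n_U = X.
n_T stays at 2 (no change in mole number).
With p_i = (n_i/n_T)P, K = p_R p_U / (p_S p_V).
Setting this equal to 0.257 and taking the physical root (0 < X < 1) gives X = 0.336.

X = 0.336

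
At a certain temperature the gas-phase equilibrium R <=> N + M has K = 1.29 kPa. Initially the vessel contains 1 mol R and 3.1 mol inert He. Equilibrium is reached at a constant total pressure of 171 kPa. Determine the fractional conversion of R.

X = 0.164

Basis: 1 mol R initially; let X = conversion of R. Extent ξ = X.
Species balance: n_R = 1 − X; n_N = X; n_M = X; n_I = 3.1 (inert).
n_T = Σnᵢ = 4.1 + X.
y_i = n_i/n_T, p_i = y_i·P. K = p_N p_M / (p_R).
This yields a degree-2 equation in X; solving on (0,1), X = 0.164.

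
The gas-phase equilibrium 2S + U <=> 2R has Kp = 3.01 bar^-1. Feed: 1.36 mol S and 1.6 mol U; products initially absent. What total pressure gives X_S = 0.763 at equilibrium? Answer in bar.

Take 1.36 mol S as basis and let X be its fractional conversion, so ξ = 0.68X.
Moles: n_S = 1.36 − 1.36X; n_U = 1.6 − 0.68X; n_R = 1.36X.
Total moles n_T = 2.96 − 0.68X.
Kp = p_R^2 / (p_S^2 p_U) with p_i = (n_i/n_T)·P.
At X = 0.763: the mole-fraction product g(X) = Π y_i^ν_i = 23.4. Since Kp = g(X)·P^{-1}, P = (g/Kp)^(1/1) = (23.4/3.01)^(1/1) = 7.77 bar.

P = 7.77 bar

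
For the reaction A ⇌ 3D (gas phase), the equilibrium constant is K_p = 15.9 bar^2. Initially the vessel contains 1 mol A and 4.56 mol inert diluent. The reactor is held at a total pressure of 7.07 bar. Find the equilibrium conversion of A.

X = 0.600

Basis: 1 mol A initially; let X = conversion of A. Extent ξ = X.
Moles: n_A = 1 − X; n_D = 3X; n_I = 4.56 (inert).
Summing: n_T = 5.56 + 2X.
y_i = n_i/n_T, p_i = y_i·P. K_p = p_D^3 / (p_A).
Setting this equal to 15.9 bar^2 and taking the physical root (0 < X < 1) gives X = 0.600.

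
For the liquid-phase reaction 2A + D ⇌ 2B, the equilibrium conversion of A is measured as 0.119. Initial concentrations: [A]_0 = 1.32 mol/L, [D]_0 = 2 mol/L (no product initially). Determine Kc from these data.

Let X = conversion of A.
Concentrations: [A] = 1.32 − 1.32X; [D] = 2 − 0.66X; [B] = 1.32X.
At X = 0.119: [A] = 1.16, [D] = 1.92, [B] = 0.157.
Kc = [B]^2 / ([A]^2 [D]) = 0.0095 L/mol.

Kc = 0.0095 L/mol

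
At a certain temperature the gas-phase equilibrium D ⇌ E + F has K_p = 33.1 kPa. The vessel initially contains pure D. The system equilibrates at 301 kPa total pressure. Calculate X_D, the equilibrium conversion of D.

X = 0.315

Take 1 mol D as basis and let X be its fractional conversion, so ξ = X.
Mole table: n_D = 1 − X; n_E = X; n_F = X.
Summing: n_T = 1 + X.
y_i = n_i/n_T, p_i = y_i·P. K_p = p_E p_F / (p_D).
Substituting and setting equal to 33.1 kPa gives a polynomial in X; the root in (0,1) is X = 0.315.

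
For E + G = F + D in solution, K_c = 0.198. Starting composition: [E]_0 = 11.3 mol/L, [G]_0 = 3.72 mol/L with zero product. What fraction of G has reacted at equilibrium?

Let X = conversion of G; extent ξ = 3.72·X mol/L.
Concentrations: [E] = 11.3 − 3.72X; [G] = 3.72 − 3.72X; [F] = 3.72X; [D] = 3.72X.
K_c = [F] [D] / ([E] [G]).
Setting equal to 0.198 and solving for X on (0,1) gives X = 0.501.

X = 0.501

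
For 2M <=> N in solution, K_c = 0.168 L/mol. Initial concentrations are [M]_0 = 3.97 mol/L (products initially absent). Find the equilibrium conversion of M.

Let X = conversion of M; extent ξ = 3.97X/2 mol/L.
Concentrations: [M] = 3.97 − 3.97X; [N] = 1.99X.
K_c = [N] / ([M]^2).
Setting equal to 0.168 and solving for X on (0,1) gives X = 0.431.

X = 0.431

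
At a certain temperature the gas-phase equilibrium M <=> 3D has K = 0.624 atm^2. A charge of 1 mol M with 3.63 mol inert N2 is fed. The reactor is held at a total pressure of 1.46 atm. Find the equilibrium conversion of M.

X = 0.545

Take 1 mol M as basis and let X be its fractional conversion, so ξ = X.
Mole table: n_M = 1 − X; n_D = 3X; n_I = 3.63 (inert).
Total moles n_T = 4.63 + 2X.
Mole fractions y_i = n_i/n_T; K = p_D^3 / (p_M) with p_i = y_i·P.
Setting this equal to 0.624 atm^2 and taking the physical root (0 < X < 1) gives X = 0.545.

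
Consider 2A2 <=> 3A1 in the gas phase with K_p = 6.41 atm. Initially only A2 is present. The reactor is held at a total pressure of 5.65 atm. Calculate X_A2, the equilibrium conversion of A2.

X = 0.482

Let X = conversion of A2 (basis 1 mol A2); extent of reaction ξ = 0.5X.
Mole table: n_A2 = 1 − X; n_A1 = 1.5X.
Total moles n_T = 1 + 0.5X.
Mole fractions y_i = n_i/n_T; K_p = p_A1^3 / (p_A2^2) with p_i = y_i·P.
Substituting and setting equal to 6.41 atm gives a polynomial in X; the root in (0,1) is X = 0.482.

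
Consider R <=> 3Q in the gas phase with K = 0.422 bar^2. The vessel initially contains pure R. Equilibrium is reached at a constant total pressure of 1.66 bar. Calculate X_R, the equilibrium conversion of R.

Basis: 1 mol R initially; let X = conversion of R. Extent ξ = X.
At extent ξ: n_R = 1 − X; n_Q = 3X.
n_T = Σnᵢ = 1 + 2X.
With p_i = (n_i/n_T)P, K = p_Q^3 / (p_R).
Substituting and setting equal to 0.422 bar^2 gives a polynomial in X; the root in (0,1) is X = 0.208.

X = 0.208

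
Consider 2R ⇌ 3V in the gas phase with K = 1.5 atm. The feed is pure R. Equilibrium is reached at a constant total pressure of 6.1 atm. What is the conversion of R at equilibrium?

X = 0.335

Basis: 1 mol R initially; let X = conversion of R. Extent ξ = 0.5X.
Moles: n_R = 1 − X; n_V = 1.5X.
n_T = Σnᵢ = 1 + 0.5X.
Mole fractions y_i = n_i/n_T; K = p_V^3 / (p_R^2) with p_i = y_i·P.
Substituting and setting equal to 1.5 atm gives a polynomial in X; the root in (0,1) is X = 0.335.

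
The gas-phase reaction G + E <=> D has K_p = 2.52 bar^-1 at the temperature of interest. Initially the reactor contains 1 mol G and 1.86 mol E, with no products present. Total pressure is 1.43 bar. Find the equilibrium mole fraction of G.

Basis: 1 mol G initially; let X = conversion of G. Extent ξ = X.
At extent ξ: n_G = 1 − X; n_E = 1.86 − X; n_D = X.
Total moles n_T = 2.86 − X.
With p_i = (n_i/n_T)P, K_p = p_D / (p_G p_E).
Substituting and setting equal to 2.52 bar^-1 gives a polynomial in X; the root in (0,1) is X = 0.663.
Then n_G = 0.337, n_T = 2.2, so y_G = 0.154.

y_G = 0.154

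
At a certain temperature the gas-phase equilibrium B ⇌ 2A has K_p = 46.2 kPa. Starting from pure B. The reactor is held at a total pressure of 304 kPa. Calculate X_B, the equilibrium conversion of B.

X = 0.191

Let X = conversion of B (basis 1 mol B); extent of reaction ξ = X.
Mole table: n_B = 1 − X; n_A = 2X.
n_T = Σnᵢ = 1 + X.
y_i = n_i/n_T, p_i = y_i·P. K_p = p_A^2 / (p_B).
This yields a degree-2 equation in X; solving on (0,1), X = 0.191.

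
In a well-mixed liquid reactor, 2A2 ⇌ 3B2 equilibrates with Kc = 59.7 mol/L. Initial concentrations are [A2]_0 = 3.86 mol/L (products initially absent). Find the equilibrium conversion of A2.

X = 0.717

Let X = conversion of A2; extent ξ = 3.86X/2 mol/L.
Concentrations: [A2] = 3.86 − 3.86X; [B2] = 5.79X.
Kc = [B2]^3 / ([A2]^2).
Setting equal to 59.7 and solving for X on (0,1) gives X = 0.717.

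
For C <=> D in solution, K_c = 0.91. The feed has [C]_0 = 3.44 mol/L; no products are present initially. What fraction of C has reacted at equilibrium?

X = 0.476

Let X = conversion of C; extent ξ = 3.44·X mol/L.
Concentrations: [C] = 3.44 − 3.44X; [D] = 3.44X.
K_c = [D] / ([C]).
Setting equal to 0.91 and solving for X on (0,1) gives X = 0.476.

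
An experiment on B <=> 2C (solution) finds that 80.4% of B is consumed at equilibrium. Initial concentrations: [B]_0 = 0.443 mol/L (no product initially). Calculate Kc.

Let X = conversion of B.
Concentrations: [B] = 0.443 − 0.443X; [C] = 0.886X.
At X = 0.804: [B] = 0.0868, [C] = 0.712.
Kc = [C]^2 / ([B]) = 5.84 mol/L.

Kc = 5.84 mol/L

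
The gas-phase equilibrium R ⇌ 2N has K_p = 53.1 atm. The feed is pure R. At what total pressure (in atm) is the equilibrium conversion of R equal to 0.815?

Let X = conversion of R (basis 1 mol R); extent of reaction ξ = X.
Species balance: n_R = 1 − X; n_N = 2X.
Total moles n_T = 1 + X.
K_p = p_N^2 / (p_R) with p_i = (n_i/n_T)·P.
At X = 0.815: the mole-fraction product g(X) = Π y_i^ν_i = 7.913. Since K_p = g(X)·P^{1}, P = (K_p/g)^(1/1) = (53.1/7.913)^(1/1) = 6.71 atm.

P = 6.71 atm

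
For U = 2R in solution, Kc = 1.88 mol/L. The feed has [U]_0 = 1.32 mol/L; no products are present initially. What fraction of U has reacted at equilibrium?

X = 0.445

Let X = conversion of U; extent ξ = 1.32·X mol/L.
Concentrations: [U] = 1.32 − 1.32X; [R] = 2.64X.
Kc = [R]^2 / ([U]).
This equals 1.88 at X = 0.445 (the root in 0 < X < 1).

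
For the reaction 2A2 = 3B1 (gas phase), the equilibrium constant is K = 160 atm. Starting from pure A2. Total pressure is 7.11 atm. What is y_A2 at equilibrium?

Let X = conversion of A2 (basis 1 mol A2); extent of reaction ξ = 0.5X.
Species balance: n_A2 = 1 − X; n_B1 = 1.5X.
Summing: n_T = 1 + 0.5X.
y_i = n_i/n_T, p_i = y_i·P. K = p_B1^3 / (p_A2^2).
Equating to 160 atm and solving on 0 < X < 1: X = 0.775.
Then n_A2 = 0.225, n_T = 1.39, so y_A2 = 0.162.

y_A2 = 0.162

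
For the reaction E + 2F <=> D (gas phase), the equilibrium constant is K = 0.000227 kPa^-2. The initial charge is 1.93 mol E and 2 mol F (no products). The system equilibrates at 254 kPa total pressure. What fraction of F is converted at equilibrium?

Basis: 2 mol F initially; let X = conversion of F. Extent ξ = X.
Moles: n_E = 1.93 − X; n_F = 2 − 2X; n_D = X.
Summing: n_T = 3.93 − 2X.
y_i = n_i/n_T, p_i = y_i·P. K = p_D / (p_E p_F^2).
Equating to 0.000227 kPa^-2 and solving on 0 < X < 1: X = 0.747.

X = 0.747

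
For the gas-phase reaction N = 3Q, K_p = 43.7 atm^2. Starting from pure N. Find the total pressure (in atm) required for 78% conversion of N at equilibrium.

Basis: 1 mol N initially; let X = conversion of N. Extent ξ = X.
At extent ξ: n_N = 1 − X; n_Q = 3X.
Summing: n_T = 1 + 2X.
K_p = p_Q^3 / (p_N) with p_i = (n_i/n_T)·P.
At X = 0.78: the mole-fraction product g(X) = Π y_i^ν_i = 8.887. Since K_p = g(X)·P^{2}, P = (K_p/g)^(1/2) = (43.7/8.887)^(1/2) = 2.22 atm.

P = 2.22 atm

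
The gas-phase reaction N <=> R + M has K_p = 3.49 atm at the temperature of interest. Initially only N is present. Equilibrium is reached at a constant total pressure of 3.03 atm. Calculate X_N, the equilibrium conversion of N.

Let X = conversion of N (basis 1 mol N); extent of reaction ξ = X.
Moles: n_N = 1 − X; n_R = X; n_M = X.
n_T = Σnᵢ = 1 + X.
y_i = n_i/n_T, p_i = y_i·P. K_p = p_R p_M / (p_N).
Substituting and setting equal to 3.49 atm gives a polynomial in X; the root in (0,1) is X = 0.732.

X = 0.732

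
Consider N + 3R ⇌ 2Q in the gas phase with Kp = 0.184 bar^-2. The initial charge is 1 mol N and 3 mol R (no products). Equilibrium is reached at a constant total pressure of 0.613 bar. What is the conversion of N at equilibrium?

Basis: 1 mol N initially; let X = conversion of N. Extent ξ = X.
Mole table: n_N = 1 − X; n_R = 3 − 3X; n_Q = 2X.
n_T = Σnᵢ = 4 − 2X.
Mole fractions y_i = n_i/n_T; Kp = p_Q^2 / (p_N p_R^3) with p_i = y_i·P.
This yields a degree-4 equation in X; solving on (0,1), X = 0.137.

X = 0.137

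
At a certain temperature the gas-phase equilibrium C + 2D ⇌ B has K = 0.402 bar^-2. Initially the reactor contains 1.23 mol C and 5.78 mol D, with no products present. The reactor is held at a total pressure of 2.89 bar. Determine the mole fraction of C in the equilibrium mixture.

y_C = 0.076

Basis: 1.23 mol C initially; let X = conversion of C. Extent ξ = 1.23X.
Species balance: n_C = 1.23 − 1.23X; n_D = 5.78 − 2.46X; n_B = 1.23X.
n_T = Σnᵢ = 7.01 − 2.46X.
With p_i = (n_i/n_T)P, K = p_B / (p_C p_D^2).
Substituting and setting equal to 0.402 bar^-2 gives a polynomial in X; the root in (0,1) is X = 0.666.
Then n_C = 0.411, n_T = 5.37, so y_C = 0.076.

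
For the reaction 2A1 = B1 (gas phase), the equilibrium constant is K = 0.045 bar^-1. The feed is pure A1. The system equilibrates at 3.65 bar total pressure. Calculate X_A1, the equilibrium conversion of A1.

X = 0.223

Basis: 1 mol A1 initially; let X = conversion of A1. Extent ξ = 0.5X.
Moles: n_A1 = 1 − X; n_B1 = 0.5X.
Summing: n_T = 1 − 0.5X.
Mole fractions y_i = n_i/n_T; K = p_B1 / (p_A1^2) with p_i = y_i·P.
Substituting and setting equal to 0.045 bar^-1 gives a polynomial in X; the root in (0,1) is X = 0.223.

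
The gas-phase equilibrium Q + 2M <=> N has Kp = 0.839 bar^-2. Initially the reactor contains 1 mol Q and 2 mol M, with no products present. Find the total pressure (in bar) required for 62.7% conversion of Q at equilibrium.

Basis: 1 mol Q initially; let X = conversion of Q. Extent ξ = X.
Mole table: n_Q = 1 − X; n_M = 2 − 2X; n_N = X.
Total moles n_T = 3 − 2X.
Kp = p_N / (p_Q p_M^2) with p_i = (n_i/n_T)·P.
At X = 0.627: the mole-fraction product g(X) = Π y_i^ν_i = 9.208. Since Kp = g(X)·P^{-2}, P = (g/Kp)^(1/2) = (9.208/0.839)^(1/2) = 3.31 bar.

P = 3.31 bar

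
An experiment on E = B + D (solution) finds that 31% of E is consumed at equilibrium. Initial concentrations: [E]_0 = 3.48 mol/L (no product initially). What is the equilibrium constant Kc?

Let X = conversion of E.
Concentrations: [E] = 3.48 − 3.48X; [B] = 3.48X; [D] = 3.48X.
At X = 0.31: [E] = 2.4, [B] = 1.08, [D] = 1.08.
Kc = [B] [D] / ([E]) = 0.485 mol/L.

Kc = 0.485 mol/L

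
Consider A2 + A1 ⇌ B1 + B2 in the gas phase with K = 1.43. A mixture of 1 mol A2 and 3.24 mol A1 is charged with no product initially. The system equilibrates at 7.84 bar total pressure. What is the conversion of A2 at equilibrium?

X = 0.811

Basis: 1 mol A2 initially; let X = conversion of A2. Extent ξ = X.
Mole table: n_A2 = 1 − X; n_A1 = 3.24 − X; n_B1 = X; n_B2 = X.
Total moles n_T = 4.24 (Δν = 0, constant).
y_i = n_i/n_T, p_i = y_i·P. K = p_B1 p_B2 / (p_A2 p_A1).
Substituting and setting equal to 1.43 gives a polynomial in X; the root in (0,1) is X = 0.811.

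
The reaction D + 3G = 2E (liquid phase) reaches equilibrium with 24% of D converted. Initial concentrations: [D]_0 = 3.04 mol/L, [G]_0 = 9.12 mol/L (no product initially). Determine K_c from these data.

Let X = conversion of D.
Concentrations: [D] = 3.04 − 3.04X; [G] = 9.12 − 9.12X; [E] = 6.08X.
At X = 0.24: [D] = 2.31, [G] = 6.93, [E] = 1.46.
K_c = [E]^2 / ([D] [G]^3) = 0.00277 (mol/L)^-2.

K_c = 0.00277 (mol/L)^-2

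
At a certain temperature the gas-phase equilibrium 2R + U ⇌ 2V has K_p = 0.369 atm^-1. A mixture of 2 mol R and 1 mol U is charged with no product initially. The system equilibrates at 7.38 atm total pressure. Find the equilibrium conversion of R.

X = 0.436

Take 2 mol R as basis and let X be its fractional conversion, so ξ = X.
Mole table: n_R = 2 − 2X; n_U = 1 − X; n_V = 2X.
Total moles n_T = 3 − X.
y_i = n_i/n_T, p_i = y_i·P. K_p = p_V^2 / (p_R^2 p_U).
Substituting and setting equal to 0.369 atm^-1 gives a polynomial in X; the root in (0,1) is X = 0.436.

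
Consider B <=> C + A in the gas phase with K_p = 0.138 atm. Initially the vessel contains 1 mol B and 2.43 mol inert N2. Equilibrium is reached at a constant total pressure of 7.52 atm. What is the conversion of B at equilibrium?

X = 0.228

Basis: 1 mol B initially; let X = conversion of B. Extent ξ = X.
Moles: n_B = 1 − X; n_C = X; n_A = X; n_I = 2.43 (inert).
n_T = Σnᵢ = 3.43 + X.
y_i = n_i/n_T, p_i = y_i·P. K_p = p_C p_A / (p_B).
This yields a degree-2 equation in X; solving on (0,1), X = 0.228.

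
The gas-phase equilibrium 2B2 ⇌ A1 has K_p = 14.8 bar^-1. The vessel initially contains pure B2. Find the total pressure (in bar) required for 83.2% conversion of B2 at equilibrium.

Let X = conversion of B2 (basis 1 mol B2); extent of reaction ξ = 0.5X.
Species balance: n_B2 = 1 − X; n_A1 = 0.5X.
n_T = Σnᵢ = 1 − 0.5X.
K_p = p_A1 / (p_B2^2) with p_i = (n_i/n_T)·P.
At X = 0.832: the mole-fraction product g(X) = Π y_i^ν_i = 8.608. Since K_p = g(X)·P^{-1}, P = (g/K_p)^(1/1) = (8.608/14.8)^(1/1) = 0.582 bar.

P = 0.582 bar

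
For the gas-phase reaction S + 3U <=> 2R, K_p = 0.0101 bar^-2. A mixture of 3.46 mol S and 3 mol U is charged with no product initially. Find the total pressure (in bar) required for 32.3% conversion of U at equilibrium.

P = 7.29 bar

Let X = conversion of U (basis 3 mol U); extent of reaction ξ = X.
Mole table: n_S = 3.46 − X; n_U = 3 − 3X; n_R = 2X.
n_T = Σnᵢ = 6.46 − 2X.
K_p = p_R^2 / (p_S p_U^3) with p_i = (n_i/n_T)·P.
At X = 0.323: the mole-fraction product g(X) = Π y_i^ν_i = 0.5367. Since K_p = g(X)·P^{-2}, P = (g/K_p)^(1/2) = (0.5367/0.0101)^(1/2) = 7.29 bar.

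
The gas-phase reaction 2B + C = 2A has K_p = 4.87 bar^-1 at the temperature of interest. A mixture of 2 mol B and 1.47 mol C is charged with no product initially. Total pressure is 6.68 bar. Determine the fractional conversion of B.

X = 0.746

Basis: 2 mol B initially; let X = conversion of B. Extent ξ = X.
At extent ξ: n_B = 2 − 2X; n_C = 1.47 − X; n_A = 2X.
Total moles n_T = 3.47 − X.
With p_i = (n_i/n_T)P, K_p = p_A^2 / (p_B^2 p_C).
Setting this equal to 4.87 bar^-1 and taking the physical root (0 < X < 1) gives X = 0.746.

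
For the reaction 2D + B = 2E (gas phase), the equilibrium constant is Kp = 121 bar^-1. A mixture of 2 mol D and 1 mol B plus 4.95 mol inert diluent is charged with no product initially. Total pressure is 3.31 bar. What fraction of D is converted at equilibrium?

Let X = conversion of D (basis 2 mol D); extent of reaction ξ = X.
Species balance: n_D = 2 − 2X; n_B = 1 − X; n_E = 2X; n_I = 4.95 (inert).
Total moles n_T = 7.95 − X.
Mole fractions y_i = n_i/n_T; Kp = p_E^2 / (p_D^2 p_B) with p_i = y_i·P.
Setting this equal to 121 bar^-1 and taking the physical root (0 < X < 1) gives X = 0.779.

X = 0.779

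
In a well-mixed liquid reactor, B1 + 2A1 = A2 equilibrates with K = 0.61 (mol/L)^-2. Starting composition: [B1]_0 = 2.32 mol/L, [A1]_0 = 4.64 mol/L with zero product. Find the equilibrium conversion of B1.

Let X = conversion of B1; extent ξ = 2.32·X mol/L.
Concentrations: [B1] = 2.32 − 2.32X; [A1] = 4.64 − 4.64X; [A2] = 2.32X.
K = [A2] / ([B1] [A1]^2).
Solving K = 0.61 for X ∈ (0,1): X = 0.636.

X = 0.636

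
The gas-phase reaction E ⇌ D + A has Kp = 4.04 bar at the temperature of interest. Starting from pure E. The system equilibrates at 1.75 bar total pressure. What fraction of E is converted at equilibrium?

Basis: 1 mol E initially; let X = conversion of E. Extent ξ = X.
Moles: n_E = 1 − X; n_D = X; n_A = X.
Total moles n_T = 1 + X.
With p_i = (n_i/n_T)P, Kp = p_D p_A / (p_E).
Equating to 4.04 bar and solving on 0 < X < 1: X = 0.835.

X = 0.835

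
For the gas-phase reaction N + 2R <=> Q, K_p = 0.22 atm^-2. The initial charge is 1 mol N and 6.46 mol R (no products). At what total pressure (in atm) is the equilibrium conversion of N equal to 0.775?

P = 4.76 atm

Basis: 1 mol N initially; let X = conversion of N. Extent ξ = X.
Mole table: n_N = 1 − X; n_R = 6.46 − 2X; n_Q = X.
Total moles n_T = 7.46 − 2X.
K_p = p_Q / (p_N p_R^2) with p_i = (n_i/n_T)·P.
At X = 0.775: the mole-fraction product g(X) = Π y_i^ν_i = 4.99. Since K_p = g(X)·P^{-2}, P = (g/K_p)^(1/2) = (4.99/0.22)^(1/2) = 4.76 atm.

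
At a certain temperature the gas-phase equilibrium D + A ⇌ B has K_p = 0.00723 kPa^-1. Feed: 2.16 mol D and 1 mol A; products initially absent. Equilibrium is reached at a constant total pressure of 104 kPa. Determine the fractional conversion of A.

Basis: 1 mol A initially; let X = conversion of A. Extent ξ = X.
Mole table: n_D = 2.16 − X; n_A = 1 − X; n_B = X.
Total moles n_T = 3.16 − X.
With p_i = (n_i/n_T)P, K_p = p_B / (p_D p_A).
Equating to 0.00723 kPa^-1 and solving on 0 < X < 1: X = 0.327.

X = 0.327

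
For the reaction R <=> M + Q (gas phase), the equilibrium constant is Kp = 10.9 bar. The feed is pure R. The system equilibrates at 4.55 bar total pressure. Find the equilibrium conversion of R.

Basis: 1 mol R initially; let X = conversion of R. Extent ξ = X.
Mole table: n_R = 1 − X; n_M = X; n_Q = X.
Total moles n_T = 1 + X.
With p_i = (n_i/n_T)P, Kp = p_M p_Q / (p_R).
Setting this equal to 10.9 bar and taking the physical root (0 < X < 1) gives X = 0.840.

X = 0.840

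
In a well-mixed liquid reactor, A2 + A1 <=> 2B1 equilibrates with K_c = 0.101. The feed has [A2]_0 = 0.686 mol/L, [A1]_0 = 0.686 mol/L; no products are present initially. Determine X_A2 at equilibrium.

X = 0.137

Let X = conversion of A2; extent ξ = 0.686·X mol/L.
Concentrations: [A2] = 0.686 − 0.686X; [A1] = 0.686 − 0.686X; [B1] = 1.37X.
K_c = [B1]^2 / ([A2] [A1]).
Solving K_c = 0.101 for X ∈ (0,1): X = 0.137.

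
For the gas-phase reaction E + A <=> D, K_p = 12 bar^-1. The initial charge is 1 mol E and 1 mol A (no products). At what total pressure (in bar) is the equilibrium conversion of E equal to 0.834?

P = 2.94 bar

Basis: 1 mol E initially; let X = conversion of E. Extent ξ = X.
Species balance: n_E = 1 − X; n_A = 1 − X; n_D = X.
Total moles n_T = 2 − X.
K_p = p_D / (p_E p_A) with p_i = (n_i/n_T)·P.
At X = 0.834: the mole-fraction product g(X) = Π y_i^ν_i = 35.29. Since K_p = g(X)·P^{-1}, P = (g/K_p)^(1/1) = (35.29/12)^(1/1) = 2.94 bar.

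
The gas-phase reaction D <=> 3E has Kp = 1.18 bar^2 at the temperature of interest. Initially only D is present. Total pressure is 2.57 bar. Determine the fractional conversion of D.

X = 0.220

Basis: 1 mol D initially; let X = conversion of D. Extent ξ = X.
Moles: n_D = 1 − X; n_E = 3X.
Total moles n_T = 1 + 2X.
With p_i = (n_i/n_T)P, Kp = p_E^3 / (p_D).
Setting this equal to 1.18 bar^2 and taking the physical root (0 < X < 1) gives X = 0.220.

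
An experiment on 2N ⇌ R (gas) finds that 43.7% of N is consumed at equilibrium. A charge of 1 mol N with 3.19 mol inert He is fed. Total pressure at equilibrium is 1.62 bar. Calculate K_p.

Basis: 1 mol N initially; let X = conversion of N. Extent ξ = 0.5X.
Mole table: n_N = 1 − X; n_R = 0.5X; n_I = 3.19 (inert).
Total moles n_T = 4.19 − 0.5X.
At X = 0.437: n_N = 0.563, n_R = 0.218, n_T = 3.97.
p_i = (n_i/n_T)·P. K_p = p_R / (p_N^2) = 1.69 bar^-1.

K_p = 1.69 bar^-1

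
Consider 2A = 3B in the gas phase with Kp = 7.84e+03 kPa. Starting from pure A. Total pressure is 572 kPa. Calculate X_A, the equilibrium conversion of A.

Let X = conversion of A (basis 1 mol A); extent of reaction ξ = 0.5X.
At extent ξ: n_A = 1 − X; n_B = 1.5X.
n_T = Σnᵢ = 1 + 0.5X.
y_i = n_i/n_T, p_i = y_i·P. Kp = p_B^3 / (p_A^2).
Setting this equal to 7.84e+03 kPa and taking the physical root (0 < X < 1) gives X = 0.733.

X = 0.733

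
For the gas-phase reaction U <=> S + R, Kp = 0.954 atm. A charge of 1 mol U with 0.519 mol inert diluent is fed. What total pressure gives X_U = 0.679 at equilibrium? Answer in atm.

Take 1 mol U as basis and let X be its fractional conversion, so ξ = X.
Mole table: n_U = 1 − X; n_S = X; n_R = X; n_I = 0.519 (inert).
Total moles n_T = 1.52 + X.
Kp = p_S p_R / (p_U) with p_i = (n_i/n_T)·P.
At X = 0.679: the mole-fraction product g(X) = Π y_i^ν_i = 0.6534. Since Kp = g(X)·P^{1}, P = (Kp/g)^(1/1) = (0.954/0.6534)^(1/1) = 1.46 atm.

P = 1.46 atm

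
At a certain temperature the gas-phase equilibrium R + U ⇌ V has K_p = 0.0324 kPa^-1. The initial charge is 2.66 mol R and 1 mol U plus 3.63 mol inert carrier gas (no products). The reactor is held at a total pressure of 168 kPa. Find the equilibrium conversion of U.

Basis: 1 mol U initially; let X = conversion of U. Extent ξ = X.
Mole table: n_R = 2.66 − X; n_U = 1 − X; n_V = X; n_I = 3.63 (inert).
Total moles n_T = 7.29 − X.
Mole fractions y_i = n_i/n_T; K_p = p_V / (p_R p_U) with p_i = y_i·P.
Substituting and setting equal to 0.0324 kPa^-1 gives a polynomial in X; the root in (0,1) is X = 0.624.

X = 0.624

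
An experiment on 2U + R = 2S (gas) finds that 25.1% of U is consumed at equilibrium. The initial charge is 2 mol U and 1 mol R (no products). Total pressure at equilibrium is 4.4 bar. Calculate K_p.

Let X = conversion of U (basis 2 mol U); extent of reaction ξ = X.
Moles: n_U = 2 − 2X; n_R = 1 − X; n_S = 2X.
Summing: n_T = 3 − X.
At X = 0.251: n_U = 1.5, n_R = 0.749, n_S = 0.502, n_T = 2.75.
p_i = (n_i/n_T)·P. K_p = p_S^2 / (p_U^2 p_R) = 0.0937 bar^-1.

K_p = 0.0937 bar^-1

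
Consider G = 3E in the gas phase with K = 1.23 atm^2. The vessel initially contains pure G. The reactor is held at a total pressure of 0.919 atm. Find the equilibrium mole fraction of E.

y_E = 0.731

Let X = conversion of G (basis 1 mol G); extent of reaction ξ = X.
At extent ξ: n_G = 1 − X; n_E = 3X.
Summing: n_T = 1 + 2X.
With p_i = (n_i/n_T)P, K = p_E^3 / (p_G).
This yields a degree-3 equation in X; solving on (0,1), X = 0.476.
Then n_E = 1.43, n_T = 1.95, so y_E = 0.731.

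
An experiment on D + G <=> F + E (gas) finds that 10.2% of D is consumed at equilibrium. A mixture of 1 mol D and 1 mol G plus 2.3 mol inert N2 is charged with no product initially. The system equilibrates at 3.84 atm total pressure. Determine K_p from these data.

K_p = 0.0129

Basis: 1 mol D initially; let X = conversion of D. Extent ξ = X.
Moles: n_D = 1 − X; n_G = 1 − X; n_F = X; n_E = X; n_I = 2.3 (inert).
n_T stays at 4.3 (no change in mole number).
At X = 0.102: n_D = 0.898, n_G = 0.898, n_F = 0.102, n_E = 0.102, n_T = 4.3.
p_i = (n_i/n_T)·P. K_p = p_F p_E / (p_D p_G) = 0.0129.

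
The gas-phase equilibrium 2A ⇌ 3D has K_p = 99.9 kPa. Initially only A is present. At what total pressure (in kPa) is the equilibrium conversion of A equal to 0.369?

P = 278 kPa

Let X = conversion of A (basis 1 mol A); extent of reaction ξ = 0.5X.
Mole table: n_A = 1 − X; n_D = 1.5X.
Summing: n_T = 1 + 0.5X.
K_p = p_D^3 / (p_A^2) with p_i = (n_i/n_T)·P.
At X = 0.369: the mole-fraction product g(X) = Π y_i^ν_i = 0.3595. Since K_p = g(X)·P^{1}, P = (K_p/g)^(1/1) = (99.9/0.3595)^(1/1) = 278 kPa.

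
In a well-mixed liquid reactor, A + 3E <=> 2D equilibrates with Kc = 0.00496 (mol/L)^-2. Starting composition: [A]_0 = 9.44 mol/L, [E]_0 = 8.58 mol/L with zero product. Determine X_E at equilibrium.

Let X = conversion of E; extent ξ = 8.58X/3 mol/L.
Concentrations: [A] = 9.44 − 2.86X; [E] = 8.58 − 8.58X; [D] = 5.72X.
Kc = [D]^2 / ([A] [E]^3).
Solving Kc = 0.00496 for X ∈ (0,1): X = 0.407.

X = 0.407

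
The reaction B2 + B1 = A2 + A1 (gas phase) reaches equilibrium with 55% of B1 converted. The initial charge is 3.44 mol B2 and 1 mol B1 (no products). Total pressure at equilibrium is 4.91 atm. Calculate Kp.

Kp = 0.233

Take 1 mol B1 as basis and let X be its fractional conversion, so ξ = X.
Moles: n_B2 = 3.44 − X; n_B1 = 1 − X; n_A2 = X; n_A1 = X.
Since Δν = 0, n_T = 4.44 throughout.
At X = 0.55: n_B2 = 2.89, n_B1 = 0.45, n_A2 = 0.55, n_A1 = 0.55, n_T = 4.44.
p_i = (n_i/n_T)·P. Kp = p_A2 p_A1 / (p_B2 p_B1) = 0.233.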